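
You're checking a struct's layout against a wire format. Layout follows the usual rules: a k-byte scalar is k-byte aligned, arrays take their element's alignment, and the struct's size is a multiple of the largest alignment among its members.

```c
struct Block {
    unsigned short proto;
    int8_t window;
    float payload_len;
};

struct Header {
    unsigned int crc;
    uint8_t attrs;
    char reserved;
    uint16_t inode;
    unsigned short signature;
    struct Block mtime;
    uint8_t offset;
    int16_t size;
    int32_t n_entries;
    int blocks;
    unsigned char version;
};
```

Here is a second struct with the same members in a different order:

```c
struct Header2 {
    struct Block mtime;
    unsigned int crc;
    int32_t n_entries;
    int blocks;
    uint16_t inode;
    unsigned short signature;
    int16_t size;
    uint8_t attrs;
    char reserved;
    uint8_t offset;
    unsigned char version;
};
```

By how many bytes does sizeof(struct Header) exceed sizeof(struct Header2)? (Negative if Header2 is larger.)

4

Block: proto at 0 (size 2, align 2) → ends 2; window at 2 (size 1, align 1) → ends 3; pad 1 to align 4 for payload_len; payload_len at 4 (size 4, align 4) → ends 8; total 8 bytes, alignment 4
crc at 0 (size 4, align 4) → ends 4
attrs at 4 (size 1, align 1) → ends 5
reserved at 5 (size 1, align 1) → ends 6
inode at 6 (size 2, align 2) → ends 8
signature at 8 (size 2, align 2) → ends 10
pad 2 to align 4 for mtime
mtime at 12 (size 8, align 4) → ends 20
offset at 20 (size 1, align 1) → ends 21
pad 1 to align 2 for size
size at 22 (size 2, align 2) → ends 24
n_entries at 24 (size 4, align 4) → ends 28
blocks at 28 (size 4, align 4) → ends 32
version at 32 (size 1, align 1) → ends 33
tail pad 3 to reach multiple of 4
total 36 bytes, alignment 4
— Header2 —
mtime at 0 (size 8, align 4) → ends 8
crc at 8 (size 4, align 4) → ends 12
n_entries at 12 (size 4, align 4) → ends 16
blocks at 16 (size 4, align 4) → ends 20
inode at 20 (size 2, align 2) → ends 22
signature at 22 (size 2, align 2) → ends 24
size at 24 (size 2, align 2) → ends 26
attrs at 26 (size 1, align 1) → ends 27
reserved at 27 (size 1, align 1) → ends 28
offset at 28 (size 1, align 1) → ends 29
version at 29 (size 1, align 1) → ends 30
tail pad 2 to reach multiple of 4
total 32 bytes, alignment 4
36 − 32 = 4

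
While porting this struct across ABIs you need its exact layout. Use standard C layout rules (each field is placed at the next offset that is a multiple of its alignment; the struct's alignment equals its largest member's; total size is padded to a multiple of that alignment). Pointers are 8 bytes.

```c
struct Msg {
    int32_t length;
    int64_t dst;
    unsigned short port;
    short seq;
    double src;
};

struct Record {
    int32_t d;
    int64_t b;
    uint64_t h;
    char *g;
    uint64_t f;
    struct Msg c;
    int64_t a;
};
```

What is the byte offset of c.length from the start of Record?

Msg: length at 0 (size 4, align 4) → ends 4; pad 4 to align 8 for dst; dst at 8 (size 8, align 8) → ends 16; port at 16 (size 2, align 2) → ends 18; seq at 18 (size 2, align 2) → ends 20; pad 4 to align 8 for src; src at 24 (size 8, align 8) → ends 32; total 32 bytes, alignment 8
d at 0 (size 4, align 4) → ends 4
pad 4 to align 8 for b
b at 8 (size 8, align 8) → ends 16
h at 16 (size 8, align 8) → ends 24
g at 24 (size 8, align 8) → ends 32
f at 32 (size 8, align 8) → ends 40
c at 40 (size 32, align 8) → ends 72
within Msg: length at 0
40 + 0 = 40

40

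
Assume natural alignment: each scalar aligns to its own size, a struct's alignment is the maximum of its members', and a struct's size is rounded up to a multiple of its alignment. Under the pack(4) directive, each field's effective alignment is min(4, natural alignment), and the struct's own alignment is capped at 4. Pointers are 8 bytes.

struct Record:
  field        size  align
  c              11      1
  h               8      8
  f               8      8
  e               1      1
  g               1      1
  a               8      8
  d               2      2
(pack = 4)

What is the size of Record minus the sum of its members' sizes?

5

@0: c [11B, align 1] → 11
+1 pad (align 4)
@12: h [8B, align 4] → 20
@20: f [8B, align 4] → 28
@28: e [1B, align 1] → 29
@29: g [1B, align 1] → 30
+2 pad (align 4)
@32: a [8B, align 4] → 40
@40: d [2B, align 2] → 42
+2 tail pad (align 4)
size 44, align 4
data bytes 39, size 44 → padding 5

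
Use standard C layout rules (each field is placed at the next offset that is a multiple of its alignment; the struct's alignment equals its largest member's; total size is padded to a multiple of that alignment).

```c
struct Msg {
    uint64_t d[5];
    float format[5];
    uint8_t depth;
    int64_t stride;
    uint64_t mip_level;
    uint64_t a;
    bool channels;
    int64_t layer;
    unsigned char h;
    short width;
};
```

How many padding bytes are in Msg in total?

@0: d [40B, align 8] → 40
@40: format [20B, align 4] → 60
@60: depth [1B, align 1] → 61
+3 pad (align 8)
@64: stride [8B, align 8] → 72
@72: mip_level [8B, align 8] → 80
@80: a [8B, align 8] → 88
@88: channels [1B, align 1] → 89
+7 pad (align 8)
@96: layer [8B, align 8] → 104
@104: h [1B, align 1] → 105
+1 pad (align 2)
@106: width [2B, align 2] → 108
+4 tail pad (align 8)
size 112, align 8
data bytes 97, size 112 → padding 15

15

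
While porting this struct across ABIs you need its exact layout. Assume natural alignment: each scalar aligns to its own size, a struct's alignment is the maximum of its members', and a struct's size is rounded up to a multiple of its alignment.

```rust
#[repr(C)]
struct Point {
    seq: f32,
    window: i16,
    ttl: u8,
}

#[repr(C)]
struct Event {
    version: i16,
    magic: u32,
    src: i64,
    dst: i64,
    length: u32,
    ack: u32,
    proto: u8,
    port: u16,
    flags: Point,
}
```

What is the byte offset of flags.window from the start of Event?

40

Point: @0: seq [4B, align 4] → 4; @4: window [2B, align 2] → 6; @6: ttl [1B, align 1] → 7; +1 tail pad (align 4); size 8, align 4
@0: version [2B, align 2] → 2
+2 pad (align 4)
@4: magic [4B, align 4] → 8
@8: src [8B, align 8] → 16
@16: dst [8B, align 8] → 24
@24: length [4B, align 4] → 28
@28: ack [4B, align 4] → 32
@32: proto [1B, align 1] → 33
+1 pad (align 2)
@34: port [2B, align 2] → 36
@36: flags [8B, align 4] → 44
within Point: window at 4
36 + 4 = 40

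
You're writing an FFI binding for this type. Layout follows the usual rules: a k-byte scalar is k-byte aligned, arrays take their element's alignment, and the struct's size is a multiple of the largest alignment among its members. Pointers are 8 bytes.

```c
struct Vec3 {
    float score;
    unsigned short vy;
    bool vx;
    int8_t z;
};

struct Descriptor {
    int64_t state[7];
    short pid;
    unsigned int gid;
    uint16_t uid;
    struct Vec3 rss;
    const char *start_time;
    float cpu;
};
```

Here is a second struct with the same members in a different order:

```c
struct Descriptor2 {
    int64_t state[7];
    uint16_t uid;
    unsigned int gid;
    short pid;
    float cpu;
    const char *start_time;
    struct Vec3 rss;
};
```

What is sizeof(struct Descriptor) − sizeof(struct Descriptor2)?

8

Vec3: score at 0 (size 4, align 4) → ends 4; vy at 4 (size 2, align 2) → ends 6; vx at 6 (size 1, align 1) → ends 7; z at 7 (size 1, align 1) → ends 8; total 8 bytes, alignment 4
state at 0 (size 56, align 8) → ends 56
pid at 56 (size 2, align 2) → ends 58
pad 2 to align 4 for gid
gid at 60 (size 4, align 4) → ends 64
uid at 64 (size 2, align 2) → ends 66
pad 2 to align 4 for rss
rss at 68 (size 8, align 4) → ends 76
pad 4 to align 8 for start_time
start_time at 80 (size 8, align 8) → ends 88
cpu at 88 (size 4, align 4) → ends 92
tail pad 4 to reach multiple of 8
total 96 bytes, alignment 8
— Descriptor2 —
state at 0 (size 56, align 8) → ends 56
uid at 56 (size 2, align 2) → ends 58
pad 2 to align 4 for gid
gid at 60 (size 4, align 4) → ends 64
pid at 64 (size 2, align 2) → ends 66
pad 2 to align 4 for cpu
cpu at 68 (size 4, align 4) → ends 72
start_time at 72 (size 8, align 8) → ends 80
rss at 80 (size 8, align 4) → ends 88
total 88 bytes, alignment 8
96 − 88 = 8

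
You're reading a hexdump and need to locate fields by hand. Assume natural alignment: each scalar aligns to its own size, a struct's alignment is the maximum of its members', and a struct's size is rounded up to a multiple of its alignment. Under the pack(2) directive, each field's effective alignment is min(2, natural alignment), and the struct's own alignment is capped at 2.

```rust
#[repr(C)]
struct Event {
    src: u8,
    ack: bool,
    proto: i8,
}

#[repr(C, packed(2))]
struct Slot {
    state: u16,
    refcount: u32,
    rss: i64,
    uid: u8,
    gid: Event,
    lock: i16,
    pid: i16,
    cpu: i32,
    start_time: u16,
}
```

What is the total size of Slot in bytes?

Event: 0..1  src  (1B, 1-aligned); 1..2  ack  (1B, 1-aligned); 2..3  proto  (1B, 1-aligned); sizeof = 3, alignof = 1
0..2  state  (2B, 2-aligned)
2..6  refcount  (4B, 2-aligned)
6..14  rss  (8B, 2-aligned)
14..15  uid  (1B, 1-aligned)
15..18  gid  (3B, 1-aligned)
18..20  lock  (2B, 2-aligned)
20..22  pid  (2B, 2-aligned)
22..26  cpu  (4B, 2-aligned)
26..28  start_time  (2B, 2-aligned)
sizeof = 28, alignof = 2

28 bytes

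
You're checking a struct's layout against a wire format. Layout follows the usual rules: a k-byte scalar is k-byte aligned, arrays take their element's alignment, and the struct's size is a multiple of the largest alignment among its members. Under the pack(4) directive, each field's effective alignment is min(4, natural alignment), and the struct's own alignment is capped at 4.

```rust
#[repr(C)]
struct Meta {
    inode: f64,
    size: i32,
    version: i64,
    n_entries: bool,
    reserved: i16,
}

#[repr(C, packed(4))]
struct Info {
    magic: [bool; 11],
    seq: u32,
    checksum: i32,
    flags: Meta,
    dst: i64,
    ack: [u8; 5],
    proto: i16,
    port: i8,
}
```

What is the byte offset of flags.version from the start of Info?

36

Meta: inode at 0 (size 8, align 8) → ends 8; size at 8 (size 4, align 4) → ends 12; pad 4 to align 8 for version; version at 16 (size 8, align 8) → ends 24; n_entries at 24 (size 1, align 1) → ends 25; pad 1 to align 2 for reserved; reserved at 26 (size 2, align 2) → ends 28; tail pad 4 to reach multiple of 8; total 32 bytes, alignment 8
magic at 0 (size 11, align 1) → ends 11
pad 1 to align 4 for seq
seq at 12 (size 4, align 4) → ends 16
checksum at 16 (size 4, align 4) → ends 20
flags at 20 (size 32, align 4) → ends 52
within Meta: version at 16
20 + 16 = 36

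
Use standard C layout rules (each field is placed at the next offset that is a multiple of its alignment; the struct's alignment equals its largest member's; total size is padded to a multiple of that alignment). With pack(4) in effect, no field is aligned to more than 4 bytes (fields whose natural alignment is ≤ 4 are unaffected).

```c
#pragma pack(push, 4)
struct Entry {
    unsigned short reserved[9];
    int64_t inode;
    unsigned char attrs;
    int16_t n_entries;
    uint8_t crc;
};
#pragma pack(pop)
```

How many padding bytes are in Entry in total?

@0: reserved [18B, align 2] → 18
+2 pad (align 4)
@20: inode [8B, align 4] → 28
@28: attrs [1B, align 1] → 29
+1 pad (align 2)
@30: n_entries [2B, align 2] → 32
@32: crc [1B, align 1] → 33
+3 tail pad (align 4)
size 36, align 4
data bytes 30, size 36 → padding 6

6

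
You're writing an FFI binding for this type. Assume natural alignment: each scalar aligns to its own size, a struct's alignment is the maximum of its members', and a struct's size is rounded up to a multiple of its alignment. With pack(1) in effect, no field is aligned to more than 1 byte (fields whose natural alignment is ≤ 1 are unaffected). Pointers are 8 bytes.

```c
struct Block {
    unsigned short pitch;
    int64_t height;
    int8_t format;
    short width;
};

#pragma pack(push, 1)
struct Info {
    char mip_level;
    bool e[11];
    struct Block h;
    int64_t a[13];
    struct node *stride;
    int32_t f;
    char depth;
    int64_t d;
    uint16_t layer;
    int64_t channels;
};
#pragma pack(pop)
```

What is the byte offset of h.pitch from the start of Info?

Block: pitch at 0 (size 2, align 2) → ends 2; pad 6 to align 8 for height; height at 8 (size 8, align 8) → ends 16; format at 16 (size 1, align 1) → ends 17; pad 1 to align 2 for width; width at 18 (size 2, align 2) → ends 20; tail pad 4 to reach multiple of 8; total 24 bytes, alignment 8
mip_level at 0 (size 1, align 1) → ends 1
e at 1 (size 11, align 1) → ends 12
h at 12 (size 24, align 1) → ends 36
within Block: pitch at 0
12 + 0 = 12

12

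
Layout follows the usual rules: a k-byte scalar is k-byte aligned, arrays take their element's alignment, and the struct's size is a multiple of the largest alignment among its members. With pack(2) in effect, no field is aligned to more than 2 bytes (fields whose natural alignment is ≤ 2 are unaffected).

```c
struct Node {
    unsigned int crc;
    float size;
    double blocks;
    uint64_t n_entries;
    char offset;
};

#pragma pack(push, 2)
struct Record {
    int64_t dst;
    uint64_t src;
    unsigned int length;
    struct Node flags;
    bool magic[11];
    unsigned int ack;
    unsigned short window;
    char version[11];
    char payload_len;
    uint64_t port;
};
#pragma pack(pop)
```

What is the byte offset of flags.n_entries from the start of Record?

36

Node: 0..4  crc  (4B, 4-aligned); 4..8  size  (4B, 4-aligned); 8..16  blocks  (8B, 8-aligned); 16..24  n_entries  (8B, 8-aligned); 24..25  offset  (1B, 1-aligned); 25..32  -- tail padding (7B); sizeof = 32, alignof = 8
0..8  dst  (8B, 2-aligned)
8..16  src  (8B, 2-aligned)
16..20  length  (4B, 2-aligned)
20..52  flags  (32B, 2-aligned)
within Node: n_entries at 16
20 + 16 = 36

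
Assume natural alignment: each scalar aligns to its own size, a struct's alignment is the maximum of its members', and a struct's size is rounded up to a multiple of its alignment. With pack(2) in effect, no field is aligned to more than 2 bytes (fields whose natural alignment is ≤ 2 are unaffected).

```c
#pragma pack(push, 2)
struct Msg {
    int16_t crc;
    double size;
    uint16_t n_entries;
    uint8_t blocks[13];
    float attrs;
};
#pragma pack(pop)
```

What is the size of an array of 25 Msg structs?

750

0..2  crc  (2B, 2-aligned)
2..10  size  (8B, 2-aligned)
10..12  n_entries  (2B, 2-aligned)
12..25  blocks  (13B, 1-aligned)
25..26  -- padding (1B)
26..30  attrs  (4B, 2-aligned)
sizeof = 30, alignof = 2
array of 25: 25 × 30 = 750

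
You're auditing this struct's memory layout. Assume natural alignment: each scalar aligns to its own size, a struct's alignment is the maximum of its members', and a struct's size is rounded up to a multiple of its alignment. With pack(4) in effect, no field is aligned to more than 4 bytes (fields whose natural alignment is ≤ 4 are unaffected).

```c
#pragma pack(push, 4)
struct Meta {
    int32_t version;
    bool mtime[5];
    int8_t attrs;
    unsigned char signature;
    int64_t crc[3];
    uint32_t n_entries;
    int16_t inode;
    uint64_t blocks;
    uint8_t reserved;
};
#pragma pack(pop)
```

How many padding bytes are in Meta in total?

6

@0: version [4B, align 4] → 4
@4: mtime [5B, align 1] → 9
@9: attrs [1B, align 1] → 10
@10: signature [1B, align 1] → 11
+1 pad (align 4)
@12: crc [24B, align 4] → 36
@36: n_entries [4B, align 4] → 40
@40: inode [2B, align 2] → 42
+2 pad (align 4)
@44: blocks [8B, align 4] → 52
@52: reserved [1B, align 1] → 53
+3 tail pad (align 4)
size 56, align 4
data bytes 50, size 56 → padding 6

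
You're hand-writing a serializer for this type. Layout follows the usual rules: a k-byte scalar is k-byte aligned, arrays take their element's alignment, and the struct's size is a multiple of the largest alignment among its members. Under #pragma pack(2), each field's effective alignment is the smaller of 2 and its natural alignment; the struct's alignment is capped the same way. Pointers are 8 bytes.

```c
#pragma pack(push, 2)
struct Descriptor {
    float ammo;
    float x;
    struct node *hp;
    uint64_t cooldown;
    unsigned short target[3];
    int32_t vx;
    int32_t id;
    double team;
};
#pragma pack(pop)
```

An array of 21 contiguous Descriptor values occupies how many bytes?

966

ammo at 0 (size 4, align 2) → ends 4
x at 4 (size 4, align 2) → ends 8
hp at 8 (size 8, align 2) → ends 16
cooldown at 16 (size 8, align 2) → ends 24
target at 24 (size 6, align 2) → ends 30
vx at 30 (size 4, align 2) → ends 34
id at 34 (size 4, align 2) → ends 38
team at 38 (size 8, align 2) → ends 46
total 46 bytes, alignment 2
array of 21: 21 × 46 = 966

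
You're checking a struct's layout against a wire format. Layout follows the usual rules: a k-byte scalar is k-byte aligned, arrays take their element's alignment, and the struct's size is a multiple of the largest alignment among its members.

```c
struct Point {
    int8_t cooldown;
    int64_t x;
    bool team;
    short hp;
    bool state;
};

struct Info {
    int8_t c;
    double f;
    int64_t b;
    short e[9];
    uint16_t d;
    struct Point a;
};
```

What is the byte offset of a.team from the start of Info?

64

Point: 0..1  cooldown  (1B, 1-aligned); 1..8  -- padding (7B); 8..16  x  (8B, 8-aligned); 16..17  team  (1B, 1-aligned); 17..18  -- padding (1B); 18..20  hp  (2B, 2-aligned); 20..21  state  (1B, 1-aligned); 21..24  -- tail padding (3B); sizeof = 24, alignof = 8
0..1  c  (1B, 1-aligned)
1..8  -- padding (7B)
8..16  f  (8B, 8-aligned)
16..24  b  (8B, 8-aligned)
24..42  e  (18B, 2-aligned)
42..44  d  (2B, 2-aligned)
44..48  -- padding (4B)
48..72  a  (24B, 8-aligned)
within Point: team at 16
48 + 16 = 64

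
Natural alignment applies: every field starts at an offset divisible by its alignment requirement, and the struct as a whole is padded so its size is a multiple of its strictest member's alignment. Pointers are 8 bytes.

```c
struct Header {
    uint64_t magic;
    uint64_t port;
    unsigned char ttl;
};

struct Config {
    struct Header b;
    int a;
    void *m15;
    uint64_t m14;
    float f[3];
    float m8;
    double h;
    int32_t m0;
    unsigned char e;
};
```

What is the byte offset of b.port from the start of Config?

Header: magic at 0 (size 8, align 8) → ends 8; port at 8 (size 8, align 8) → ends 16; ttl at 16 (size 1, align 1) → ends 17; tail pad 7 to reach multiple of 8; total 24 bytes, alignment 8
b at 0 (size 24, align 8) → ends 24
within Header: port at 8
0 + 8 = 8

8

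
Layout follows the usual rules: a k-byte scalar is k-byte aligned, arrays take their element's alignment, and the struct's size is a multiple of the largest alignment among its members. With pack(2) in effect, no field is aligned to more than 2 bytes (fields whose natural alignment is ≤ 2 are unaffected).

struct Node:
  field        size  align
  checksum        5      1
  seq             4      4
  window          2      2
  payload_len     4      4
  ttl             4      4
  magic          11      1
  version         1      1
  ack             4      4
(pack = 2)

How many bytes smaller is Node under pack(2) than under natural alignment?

4

natural layout:
  checksum at 0 (size 5, align 1) → ends 5
  pad 3 to align 4 for seq
  seq at 8 (size 4, align 4) → ends 12
  window at 12 (size 2, align 2) → ends 14
  pad 2 to align 4 for payload_len
  payload_len at 16 (size 4, align 4) → ends 20
  ttl at 20 (size 4, align 4) → ends 24
  magic at 24 (size 11, align 1) → ends 35
  version at 35 (size 1, align 1) → ends 36
  ack at 36 (size 4, align 4) → ends 40
  total 40 bytes, alignment 4
packed(2) layout:
  checksum at 0 (size 5, align 1) → ends 5
  pad 1 to align 2 for seq
  seq at 6 (size 4, align 2) → ends 10
  window at 10 (size 2, align 2) → ends 12
  payload_len at 12 (size 4, align 2) → ends 16
  ttl at 16 (size 4, align 2) → ends 20
  magic at 20 (size 11, align 1) → ends 31
  version at 31 (size 1, align 1) → ends 32
  ack at 32 (size 4, align 2) → ends 36
  total 36 bytes, alignment 2
40 − 36 = 4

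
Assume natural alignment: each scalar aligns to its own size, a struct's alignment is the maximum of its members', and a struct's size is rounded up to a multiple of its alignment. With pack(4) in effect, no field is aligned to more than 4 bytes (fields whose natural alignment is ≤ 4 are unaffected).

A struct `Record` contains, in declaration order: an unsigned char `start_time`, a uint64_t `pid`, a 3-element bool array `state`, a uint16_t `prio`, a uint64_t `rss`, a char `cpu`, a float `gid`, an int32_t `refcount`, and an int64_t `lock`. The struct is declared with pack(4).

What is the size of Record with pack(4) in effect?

48

start_time at 0 (size 1, align 1) → ends 1
pad 3 to align 4 for pid
pid at 4 (size 8, align 4) → ends 12
state at 12 (size 3, align 1) → ends 15
pad 1 to align 2 for prio
prio at 16 (size 2, align 2) → ends 18
pad 2 to align 4 for rss
rss at 20 (size 8, align 4) → ends 28
cpu at 28 (size 1, align 1) → ends 29
pad 3 to align 4 for gid
gid at 32 (size 4, align 4) → ends 36
refcount at 36 (size 4, align 4) → ends 40
lock at 40 (size 8, align 4) → ends 48
total 48 bytes, alignment 4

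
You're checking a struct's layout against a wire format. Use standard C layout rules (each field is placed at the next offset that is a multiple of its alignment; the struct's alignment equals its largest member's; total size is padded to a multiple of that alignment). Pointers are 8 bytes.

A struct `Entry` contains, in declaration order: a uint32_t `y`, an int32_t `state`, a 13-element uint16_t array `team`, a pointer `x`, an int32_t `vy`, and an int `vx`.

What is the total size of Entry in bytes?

y at 0 (size 4, align 4) → ends 4
state at 4 (size 4, align 4) → ends 8
team at 8 (size 26, align 2) → ends 34
pad 6 to align 8 for x
x at 40 (size 8, align 8) → ends 48
vy at 48 (size 4, align 4) → ends 52
vx at 52 (size 4, align 4) → ends 56
total 56 bytes, alignment 8

56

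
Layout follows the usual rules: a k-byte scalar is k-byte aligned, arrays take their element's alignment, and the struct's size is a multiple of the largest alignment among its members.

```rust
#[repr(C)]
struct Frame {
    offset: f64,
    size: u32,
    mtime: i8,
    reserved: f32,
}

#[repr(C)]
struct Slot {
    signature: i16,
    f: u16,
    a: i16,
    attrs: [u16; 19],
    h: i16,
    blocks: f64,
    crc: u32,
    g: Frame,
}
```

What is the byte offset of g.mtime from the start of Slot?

Frame: @0: offset [8B, align 8] → 8; @8: size [4B, align 4] → 12; @12: mtime [1B, align 1] → 13; +3 pad (align 4); @16: reserved [4B, align 4] → 20; +4 tail pad (align 8); size 24, align 8
@0: signature [2B, align 2] → 2
@2: f [2B, align 2] → 4
@4: a [2B, align 2] → 6
@6: attrs [38B, align 2] → 44
@44: h [2B, align 2] → 46
+2 pad (align 8)
@48: blocks [8B, align 8] → 56
@56: crc [4B, align 4] → 60
+4 pad (align 8)
@64: g [24B, align 8] → 88
within Frame: mtime at 12
64 + 12 = 76

76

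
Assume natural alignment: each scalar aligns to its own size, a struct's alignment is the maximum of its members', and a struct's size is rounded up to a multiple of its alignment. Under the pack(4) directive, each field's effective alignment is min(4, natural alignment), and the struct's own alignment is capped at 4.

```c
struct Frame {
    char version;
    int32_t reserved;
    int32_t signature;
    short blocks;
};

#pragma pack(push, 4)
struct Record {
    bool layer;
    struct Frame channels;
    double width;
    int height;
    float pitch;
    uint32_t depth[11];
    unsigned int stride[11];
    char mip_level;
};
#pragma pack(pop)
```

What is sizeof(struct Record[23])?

2944

Frame: @0: version [1B, align 1] → 1; +3 pad (align 4); @4: reserved [4B, align 4] → 8; @8: signature [4B, align 4] → 12; @12: blocks [2B, align 2] → 14; +2 tail pad (align 4); size 16, align 4
@0: layer [1B, align 1] → 1
+3 pad (align 4)
@4: channels [16B, align 4] → 20
@20: width [8B, align 4] → 28
@28: height [4B, align 4] → 32
@32: pitch [4B, align 4] → 36
@36: depth [44B, align 4] → 80
@80: stride [44B, align 4] → 124
@124: mip_level [1B, align 1] → 125
+3 tail pad (align 4)
size 128, align 4
array of 23: 23 × 128 = 2944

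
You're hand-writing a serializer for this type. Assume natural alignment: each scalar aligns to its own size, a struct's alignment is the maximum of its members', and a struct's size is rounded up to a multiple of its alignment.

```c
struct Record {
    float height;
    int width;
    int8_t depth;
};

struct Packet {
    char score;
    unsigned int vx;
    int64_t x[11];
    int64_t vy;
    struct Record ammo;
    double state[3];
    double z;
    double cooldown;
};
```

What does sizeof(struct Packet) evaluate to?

160

Record: @0: height [4B, align 4] → 4; @4: width [4B, align 4] → 8; @8: depth [1B, align 1] → 9; +3 tail pad (align 4); size 12, align 4
@0: score [1B, align 1] → 1
+3 pad (align 4)
@4: vx [4B, align 4] → 8
@8: x [88B, align 8] → 96
@96: vy [8B, align 8] → 104
@104: ammo [12B, align 4] → 116
+4 pad (align 8)
@120: state [24B, align 8] → 144
@144: z [8B, align 8] → 152
@152: cooldown [8B, align 8] → 160
size 160, align 8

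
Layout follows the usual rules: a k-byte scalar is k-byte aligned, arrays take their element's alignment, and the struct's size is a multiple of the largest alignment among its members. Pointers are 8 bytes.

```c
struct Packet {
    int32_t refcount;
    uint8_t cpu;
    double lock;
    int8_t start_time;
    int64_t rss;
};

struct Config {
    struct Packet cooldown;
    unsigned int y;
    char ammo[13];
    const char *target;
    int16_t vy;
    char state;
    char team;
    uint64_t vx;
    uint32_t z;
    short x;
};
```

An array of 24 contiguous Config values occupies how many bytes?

Packet: 0..4  refcount  (4B, 4-aligned); 4..5  cpu  (1B, 1-aligned); 5..8  -- padding (3B); 8..16  lock  (8B, 8-aligned); 16..17  start_time  (1B, 1-aligned); 17..24  -- padding (7B); 24..32  rss  (8B, 8-aligned); sizeof = 32, alignof = 8
0..32  cooldown  (32B, 8-aligned)
32..36  y  (4B, 4-aligned)
36..49  ammo  (13B, 1-aligned)
49..56  -- padding (7B)
56..64  target  (8B, 8-aligned)
64..66  vy  (2B, 2-aligned)
66..67  state  (1B, 1-aligned)
67..68  team  (1B, 1-aligned)
68..72  -- padding (4B)
72..80  vx  (8B, 8-aligned)
80..84  z  (4B, 4-aligned)
84..86  x  (2B, 2-aligned)
86..88  -- tail padding (2B)
sizeof = 88, alignof = 8
array of 24: 24 × 88 = 2112

2112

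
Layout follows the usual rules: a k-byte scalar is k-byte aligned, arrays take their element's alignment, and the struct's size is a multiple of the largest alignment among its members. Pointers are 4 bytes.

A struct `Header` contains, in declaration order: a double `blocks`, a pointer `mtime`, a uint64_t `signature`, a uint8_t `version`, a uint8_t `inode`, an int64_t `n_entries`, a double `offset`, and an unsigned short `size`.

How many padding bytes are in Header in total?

16

0..8  blocks  (8B, 8-aligned)
8..12  mtime  (4B, 4-aligned)
12..16  -- padding (4B)
16..24  signature  (8B, 8-aligned)
24..25  version  (1B, 1-aligned)
25..26  inode  (1B, 1-aligned)
26..32  -- padding (6B)
32..40  n_entries  (8B, 8-aligned)
40..48  offset  (8B, 8-aligned)
48..50  size  (2B, 2-aligned)
50..56  -- tail padding (6B)
sizeof = 56, alignof = 8
data bytes 40, size 56 → padding 16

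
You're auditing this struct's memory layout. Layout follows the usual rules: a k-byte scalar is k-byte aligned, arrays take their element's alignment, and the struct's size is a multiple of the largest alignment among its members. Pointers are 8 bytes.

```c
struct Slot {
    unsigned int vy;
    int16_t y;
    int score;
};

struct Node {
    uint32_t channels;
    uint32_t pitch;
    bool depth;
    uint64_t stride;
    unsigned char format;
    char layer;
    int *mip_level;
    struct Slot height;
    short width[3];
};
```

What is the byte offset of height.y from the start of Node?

Slot: vy at 0 (size 4, align 4) → ends 4; y at 4 (size 2, align 2) → ends 6; pad 2 to align 4 for score; score at 8 (size 4, align 4) → ends 12; total 12 bytes, alignment 4
channels at 0 (size 4, align 4) → ends 4
pitch at 4 (size 4, align 4) → ends 8
depth at 8 (size 1, align 1) → ends 9
pad 7 to align 8 for stride
stride at 16 (size 8, align 8) → ends 24
format at 24 (size 1, align 1) → ends 25
layer at 25 (size 1, align 1) → ends 26
pad 6 to align 8 for mip_level
mip_level at 32 (size 8, align 8) → ends 40
height at 40 (size 12, align 4) → ends 52
within Slot: y at 4
40 + 4 = 44

44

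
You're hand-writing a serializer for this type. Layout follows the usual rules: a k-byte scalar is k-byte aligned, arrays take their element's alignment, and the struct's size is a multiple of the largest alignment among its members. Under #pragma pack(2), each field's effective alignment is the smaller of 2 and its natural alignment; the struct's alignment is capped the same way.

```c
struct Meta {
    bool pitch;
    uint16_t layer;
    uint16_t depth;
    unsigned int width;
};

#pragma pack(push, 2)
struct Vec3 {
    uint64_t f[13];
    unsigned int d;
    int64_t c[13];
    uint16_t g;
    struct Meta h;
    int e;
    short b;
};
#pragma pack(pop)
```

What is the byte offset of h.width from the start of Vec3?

222

Meta: 0..1  pitch  (1B, 1-aligned); 1..2  -- padding (1B); 2..4  layer  (2B, 2-aligned); 4..6  depth  (2B, 2-aligned); 6..8  -- padding (2B); 8..12  width  (4B, 4-aligned); sizeof = 12, alignof = 4
0..104  f  (104B, 2-aligned)
104..108  d  (4B, 2-aligned)
108..212  c  (104B, 2-aligned)
212..214  g  (2B, 2-aligned)
214..226  h  (12B, 2-aligned)
within Meta: width at 8
214 + 8 = 222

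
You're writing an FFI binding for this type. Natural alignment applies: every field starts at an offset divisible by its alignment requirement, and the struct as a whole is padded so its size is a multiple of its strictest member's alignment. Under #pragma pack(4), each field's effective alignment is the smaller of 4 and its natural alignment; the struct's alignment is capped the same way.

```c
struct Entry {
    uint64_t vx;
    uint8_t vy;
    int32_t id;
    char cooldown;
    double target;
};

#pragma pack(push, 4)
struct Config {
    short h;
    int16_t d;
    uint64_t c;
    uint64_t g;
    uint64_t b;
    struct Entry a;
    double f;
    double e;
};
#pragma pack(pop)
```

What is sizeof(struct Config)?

Entry: vx at 0 (size 8, align 8) → ends 8; vy at 8 (size 1, align 1) → ends 9; pad 3 to align 4 for id; id at 12 (size 4, align 4) → ends 16; cooldown at 16 (size 1, align 1) → ends 17; pad 7 to align 8 for target; target at 24 (size 8, align 8) → ends 32; total 32 bytes, alignment 8
h at 0 (size 2, align 2) → ends 2
d at 2 (size 2, align 2) → ends 4
c at 4 (size 8, align 4) → ends 12
g at 12 (size 8, align 4) → ends 20
b at 20 (size 8, align 4) → ends 28
a at 28 (size 32, align 4) → ends 60
f at 60 (size 8, align 4) → ends 68
e at 68 (size 8, align 4) → ends 76
total 76 bytes, alignment 4

76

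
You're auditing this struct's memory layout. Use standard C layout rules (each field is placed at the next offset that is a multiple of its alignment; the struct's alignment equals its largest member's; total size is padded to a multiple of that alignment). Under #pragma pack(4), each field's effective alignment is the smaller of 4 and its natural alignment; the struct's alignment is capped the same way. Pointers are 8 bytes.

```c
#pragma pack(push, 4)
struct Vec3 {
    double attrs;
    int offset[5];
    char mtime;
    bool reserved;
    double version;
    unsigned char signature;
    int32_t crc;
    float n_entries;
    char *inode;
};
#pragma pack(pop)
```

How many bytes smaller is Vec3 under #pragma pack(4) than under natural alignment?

4

natural layout:
  @0: attrs [8B, align 8] → 8
  @8: offset [20B, align 4] → 28
  @28: mtime [1B, align 1] → 29
  @29: reserved [1B, align 1] → 30
  +2 pad (align 8)
  @32: version [8B, align 8] → 40
  @40: signature [1B, align 1] → 41
  +3 pad (align 4)
  @44: crc [4B, align 4] → 48
  @48: n_entries [4B, align 4] → 52
  +4 pad (align 8)
  @56: inode [8B, align 8] → 64
  size 64, align 8
packed(4) layout:
  @0: attrs [8B, align 4] → 8
  @8: offset [20B, align 4] → 28
  @28: mtime [1B, align 1] → 29
  @29: reserved [1B, align 1] → 30
  +2 pad (align 4)
  @32: version [8B, align 4] → 40
  @40: signature [1B, align 1] → 41
  +3 pad (align 4)
  @44: crc [4B, align 4] → 48
  @48: n_entries [4B, align 4] → 52
  @52: inode [8B, align 4] → 60
  size 60, align 4
64 − 60 = 4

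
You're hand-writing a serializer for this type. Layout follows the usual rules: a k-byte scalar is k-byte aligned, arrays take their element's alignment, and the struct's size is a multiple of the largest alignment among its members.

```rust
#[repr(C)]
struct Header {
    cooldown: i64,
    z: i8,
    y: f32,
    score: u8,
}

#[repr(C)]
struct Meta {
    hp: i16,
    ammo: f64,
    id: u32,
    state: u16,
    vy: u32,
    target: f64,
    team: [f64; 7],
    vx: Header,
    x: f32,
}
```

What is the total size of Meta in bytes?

128 bytes

Header: cooldown at 0 (size 8, align 8) → ends 8; z at 8 (size 1, align 1) → ends 9; pad 3 to align 4 for y; y at 12 (size 4, align 4) → ends 16; score at 16 (size 1, align 1) → ends 17; tail pad 7 to reach multiple of 8; total 24 bytes, alignment 8
hp at 0 (size 2, align 2) → ends 2
pad 6 to align 8 for ammo
ammo at 8 (size 8, align 8) → ends 16
id at 16 (size 4, align 4) → ends 20
state at 20 (size 2, align 2) → ends 22
pad 2 to align 4 for vy
vy at 24 (size 4, align 4) → ends 28
pad 4 to align 8 for target
target at 32 (size 8, align 8) → ends 40
team at 40 (size 56, align 8) → ends 96
vx at 96 (size 24, align 8) → ends 120
x at 120 (size 4, align 4) → ends 124
tail pad 4 to reach multiple of 8
total 128 bytes, alignment 8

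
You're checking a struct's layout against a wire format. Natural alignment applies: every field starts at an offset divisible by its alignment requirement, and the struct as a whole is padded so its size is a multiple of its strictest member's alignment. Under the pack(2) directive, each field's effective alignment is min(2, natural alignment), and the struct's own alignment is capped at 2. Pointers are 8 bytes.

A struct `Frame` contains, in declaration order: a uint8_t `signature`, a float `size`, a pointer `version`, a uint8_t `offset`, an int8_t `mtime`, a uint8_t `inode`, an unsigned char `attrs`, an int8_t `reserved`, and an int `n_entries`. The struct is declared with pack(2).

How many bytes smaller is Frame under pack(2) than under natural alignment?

natural layout:
  0..1  signature  (1B, 1-aligned)
  1..4  -- padding (3B)
  4..8  size  (4B, 4-aligned)
  8..16  version  (8B, 8-aligned)
  16..17  offset  (1B, 1-aligned)
  17..18  mtime  (1B, 1-aligned)
  18..19  inode  (1B, 1-aligned)
  19..20  attrs  (1B, 1-aligned)
  20..21  reserved  (1B, 1-aligned)
  21..24  -- padding (3B)
  24..28  n_entries  (4B, 4-aligned)
  28..32  -- tail padding (4B)
  sizeof = 32, alignof = 8
packed(2) layout:
  0..1  signature  (1B, 1-aligned)
  1..2  -- padding (1B)
  2..6  size  (4B, 2-aligned)
  6..14  version  (8B, 2-aligned)
  14..15  offset  (1B, 1-aligned)
  15..16  mtime  (1B, 1-aligned)
  16..17  inode  (1B, 1-aligned)
  17..18  attrs  (1B, 1-aligned)
  18..19  reserved  (1B, 1-aligned)
  19..20  -- padding (1B)
  20..24  n_entries  (4B, 2-aligned)
  sizeof = 24, alignof = 2
32 − 24 = 8

8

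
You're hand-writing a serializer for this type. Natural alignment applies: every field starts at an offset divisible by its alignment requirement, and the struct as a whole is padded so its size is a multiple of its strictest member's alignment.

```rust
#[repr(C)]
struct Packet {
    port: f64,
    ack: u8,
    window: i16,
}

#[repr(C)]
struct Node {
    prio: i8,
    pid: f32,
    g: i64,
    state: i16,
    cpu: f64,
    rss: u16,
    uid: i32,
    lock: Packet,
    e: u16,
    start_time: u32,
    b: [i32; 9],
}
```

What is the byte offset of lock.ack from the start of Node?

48

Packet: @0: port [8B, align 8] → 8; @8: ack [1B, align 1] → 9; +1 pad (align 2); @10: window [2B, align 2] → 12; +4 tail pad (align 8); size 16, align 8
@0: prio [1B, align 1] → 1
+3 pad (align 4)
@4: pid [4B, align 4] → 8
@8: g [8B, align 8] → 16
@16: state [2B, align 2] → 18
+6 pad (align 8)
@24: cpu [8B, align 8] → 32
@32: rss [2B, align 2] → 34
+2 pad (align 4)
@36: uid [4B, align 4] → 40
@40: lock [16B, align 8] → 56
within Packet: ack at 8
40 + 8 = 48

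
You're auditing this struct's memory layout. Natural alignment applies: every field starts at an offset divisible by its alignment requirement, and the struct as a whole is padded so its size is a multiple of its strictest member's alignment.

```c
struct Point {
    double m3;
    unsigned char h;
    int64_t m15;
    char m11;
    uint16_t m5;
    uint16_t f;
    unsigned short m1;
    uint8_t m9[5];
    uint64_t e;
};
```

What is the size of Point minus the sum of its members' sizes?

@0: m3 [8B, align 8] → 8
@8: h [1B, align 1] → 9
+7 pad (align 8)
@16: m15 [8B, align 8] → 24
@24: m11 [1B, align 1] → 25
+1 pad (align 2)
@26: m5 [2B, align 2] → 28
@28: f [2B, align 2] → 30
@30: m1 [2B, align 2] → 32
@32: m9 [5B, align 1] → 37
+3 pad (align 8)
@40: e [8B, align 8] → 48
size 48, align 8
data bytes 37, size 48 → padding 11

11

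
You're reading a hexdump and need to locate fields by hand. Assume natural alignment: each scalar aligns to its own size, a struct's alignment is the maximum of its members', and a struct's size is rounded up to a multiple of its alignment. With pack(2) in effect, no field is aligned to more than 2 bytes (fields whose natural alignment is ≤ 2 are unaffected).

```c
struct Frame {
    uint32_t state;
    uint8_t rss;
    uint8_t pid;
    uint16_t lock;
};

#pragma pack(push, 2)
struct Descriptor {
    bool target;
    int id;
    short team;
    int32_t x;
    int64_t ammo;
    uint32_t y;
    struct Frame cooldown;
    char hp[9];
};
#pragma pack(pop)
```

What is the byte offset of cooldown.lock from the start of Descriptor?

30

Frame: @0: state [4B, align 4] → 4; @4: rss [1B, align 1] → 5; @5: pid [1B, align 1] → 6; @6: lock [2B, align 2] → 8; size 8, align 4
@0: target [1B, align 1] → 1
+1 pad (align 2)
@2: id [4B, align 2] → 6
@6: team [2B, align 2] → 8
@8: x [4B, align 2] → 12
@12: ammo [8B, align 2] → 20
@20: y [4B, align 2] → 24
@24: cooldown [8B, align 2] → 32
within Frame: lock at 6
24 + 6 = 30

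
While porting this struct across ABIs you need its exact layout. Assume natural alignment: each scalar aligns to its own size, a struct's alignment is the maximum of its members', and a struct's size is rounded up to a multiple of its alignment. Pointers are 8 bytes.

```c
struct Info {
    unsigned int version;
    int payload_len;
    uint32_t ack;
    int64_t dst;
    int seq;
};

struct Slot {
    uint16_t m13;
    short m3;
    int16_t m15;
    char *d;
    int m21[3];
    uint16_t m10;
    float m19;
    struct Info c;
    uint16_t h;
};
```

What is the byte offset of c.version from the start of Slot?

Info: 0..4  version  (4B, 4-aligned); 4..8  payload_len  (4B, 4-aligned); 8..12  ack  (4B, 4-aligned); 12..16  -- padding (4B); 16..24  dst  (8B, 8-aligned); 24..28  seq  (4B, 4-aligned); 28..32  -- tail padding (4B); sizeof = 32, alignof = 8
0..2  m13  (2B, 2-aligned)
2..4  m3  (2B, 2-aligned)
4..6  m15  (2B, 2-aligned)
6..8  -- padding (2B)
8..16  d  (8B, 8-aligned)
16..28  m21  (12B, 4-aligned)
28..30  m10  (2B, 2-aligned)
30..32  -- padding (2B)
32..36  m19  (4B, 4-aligned)
36..40  -- padding (4B)
40..72  c  (32B, 8-aligned)
within Info: version at 0
40 + 0 = 40

40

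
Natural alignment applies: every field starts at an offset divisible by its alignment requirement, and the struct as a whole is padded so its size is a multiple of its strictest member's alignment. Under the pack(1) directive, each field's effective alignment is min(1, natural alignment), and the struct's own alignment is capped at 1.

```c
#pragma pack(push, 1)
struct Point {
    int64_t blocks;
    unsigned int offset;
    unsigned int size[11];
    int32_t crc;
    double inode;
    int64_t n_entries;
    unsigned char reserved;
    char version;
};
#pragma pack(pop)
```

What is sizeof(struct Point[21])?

blocks at 0 (size 8, align 1) → ends 8
offset at 8 (size 4, align 1) → ends 12
size at 12 (size 44, align 1) → ends 56
crc at 56 (size 4, align 1) → ends 60
inode at 60 (size 8, align 1) → ends 68
n_entries at 68 (size 8, align 1) → ends 76
reserved at 76 (size 1, align 1) → ends 77
version at 77 (size 1, align 1) → ends 78
total 78 bytes, alignment 1
array of 21: 21 × 78 = 1638

1638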